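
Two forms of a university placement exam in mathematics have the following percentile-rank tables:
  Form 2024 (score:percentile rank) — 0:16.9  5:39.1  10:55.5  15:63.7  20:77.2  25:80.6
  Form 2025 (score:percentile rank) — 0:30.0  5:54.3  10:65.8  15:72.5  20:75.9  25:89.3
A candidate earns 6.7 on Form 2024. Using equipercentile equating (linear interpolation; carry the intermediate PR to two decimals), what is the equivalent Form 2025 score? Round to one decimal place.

PR of 6.7 on Form 2024: 39.1 + (6.7 − 5)/(10 − 5) × (55.5 − 39.1) = 44.68
On Form 2025, PR 44.68 falls between score 0 (PR 30.0) and 5 (PR 54.3).
Interpolate: 0 + (44.68 − 30.0)/(54.3 − 30.0) × (5 − 0) = 3.0

3.0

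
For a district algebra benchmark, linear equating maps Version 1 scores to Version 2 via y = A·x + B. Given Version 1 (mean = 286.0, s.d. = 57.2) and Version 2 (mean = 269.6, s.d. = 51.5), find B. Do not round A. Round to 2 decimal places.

12.10

A = SD_Y / SD_X = 51.5 / 57.2 = 0.900350
B = M_Y − A·M_X = 269.6 − 0.900350 × 286.0 = 12.10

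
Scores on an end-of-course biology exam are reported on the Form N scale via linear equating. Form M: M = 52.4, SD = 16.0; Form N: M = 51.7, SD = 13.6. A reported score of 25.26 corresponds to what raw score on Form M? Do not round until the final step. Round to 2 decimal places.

21.29

Invert y = (SD_Y/SD_X)(x − M_X) + M_Y:
x = (SD_X/SD_Y)(y − M_Y) + M_X = (16.0/13.6)(25.26 − 51.7) + 52.4
x = 1.176471 × -26.440 + 52.4 = 21.29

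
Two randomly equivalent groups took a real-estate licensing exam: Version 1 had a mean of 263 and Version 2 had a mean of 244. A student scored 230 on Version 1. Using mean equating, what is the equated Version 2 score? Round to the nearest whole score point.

Mean equating: y = x + (M_Y − M_X) = 230 + (244 − 263) = 211

211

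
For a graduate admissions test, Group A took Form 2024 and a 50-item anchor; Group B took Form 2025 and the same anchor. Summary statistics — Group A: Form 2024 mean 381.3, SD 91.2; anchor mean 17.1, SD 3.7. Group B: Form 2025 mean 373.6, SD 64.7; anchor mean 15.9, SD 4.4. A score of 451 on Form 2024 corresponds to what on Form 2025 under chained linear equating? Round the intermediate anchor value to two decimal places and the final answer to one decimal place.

432.9

Form 2024 → anchor (Group A): v = (3.7/91.2)(451 − 381.3) + 17.1 = 19.93
anchor → Form 2025 (Group B): y = (64.7/4.4)(19.93 − 15.9) + 373.6 = 432.9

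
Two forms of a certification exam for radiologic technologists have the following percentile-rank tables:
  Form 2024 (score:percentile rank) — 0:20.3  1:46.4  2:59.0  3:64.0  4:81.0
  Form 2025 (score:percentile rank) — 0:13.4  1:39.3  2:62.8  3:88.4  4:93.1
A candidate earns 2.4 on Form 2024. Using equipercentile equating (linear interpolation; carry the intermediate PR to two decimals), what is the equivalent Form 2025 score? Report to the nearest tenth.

PR of 2.4 on Form 2024: 59.0 + (2.4 − 2)/(3 − 2) × (64.0 − 59.0) = 61.00
On Form 2025, PR 61.00 falls between score 1 (PR 39.3) and 2 (PR 62.8).
Interpolate: 1 + (61.00 − 39.3)/(62.8 − 39.3) × (2 − 1) = 1.9

1.9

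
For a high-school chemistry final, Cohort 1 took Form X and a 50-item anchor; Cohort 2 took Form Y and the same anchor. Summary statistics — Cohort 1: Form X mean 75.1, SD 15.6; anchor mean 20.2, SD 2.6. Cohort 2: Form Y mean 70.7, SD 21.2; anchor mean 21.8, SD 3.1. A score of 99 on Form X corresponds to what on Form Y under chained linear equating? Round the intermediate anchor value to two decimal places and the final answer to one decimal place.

87.0

Form X → anchor (Cohort 1): v = (2.6/15.6)(99 − 75.1) + 20.2 = 24.18
anchor → Form Y (Cohort 2): y = (21.2/3.1)(24.18 − 21.8) + 70.7 = 87.0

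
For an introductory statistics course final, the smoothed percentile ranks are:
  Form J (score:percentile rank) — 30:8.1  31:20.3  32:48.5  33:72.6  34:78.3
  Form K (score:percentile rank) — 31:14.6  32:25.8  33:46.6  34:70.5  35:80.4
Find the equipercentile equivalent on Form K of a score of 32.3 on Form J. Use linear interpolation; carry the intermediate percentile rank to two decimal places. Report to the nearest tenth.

33.4

PR of 32.3 on Form J: 48.5 + (32.3 − 32)/(33 − 32) × (72.6 − 48.5) = 55.73
On Form K, PR 55.73 falls between score 33 (PR 46.6) and 34 (PR 70.5).
Interpolate: 33 + (55.73 − 46.6)/(70.5 − 46.6) × (34 − 33) = 33.4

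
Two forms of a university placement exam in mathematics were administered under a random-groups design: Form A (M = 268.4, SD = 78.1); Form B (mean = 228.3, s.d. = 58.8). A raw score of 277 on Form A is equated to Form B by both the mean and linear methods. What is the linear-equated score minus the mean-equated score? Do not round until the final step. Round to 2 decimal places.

Mean-equated: 277 + (228.3 − 268.4) = 236.90
Linear-equated: (58.8/78.1)(277 − 268.4) + 228.3 = 234.775
Difference = 234.775 − 236.90 = -2.13

-2.13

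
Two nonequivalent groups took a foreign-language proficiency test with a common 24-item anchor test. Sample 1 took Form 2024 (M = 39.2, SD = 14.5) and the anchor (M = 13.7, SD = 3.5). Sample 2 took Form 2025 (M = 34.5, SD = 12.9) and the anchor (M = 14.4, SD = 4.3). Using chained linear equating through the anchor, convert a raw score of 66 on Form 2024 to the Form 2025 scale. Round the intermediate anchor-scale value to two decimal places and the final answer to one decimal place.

51.8

Form 2024 → anchor (Sample 1): v = (3.5/14.5)(66 − 39.2) + 13.7 = 20.17
anchor → Form 2025 (Sample 2): y = (12.9/4.3)(20.17 − 14.4) + 34.5 = 51.8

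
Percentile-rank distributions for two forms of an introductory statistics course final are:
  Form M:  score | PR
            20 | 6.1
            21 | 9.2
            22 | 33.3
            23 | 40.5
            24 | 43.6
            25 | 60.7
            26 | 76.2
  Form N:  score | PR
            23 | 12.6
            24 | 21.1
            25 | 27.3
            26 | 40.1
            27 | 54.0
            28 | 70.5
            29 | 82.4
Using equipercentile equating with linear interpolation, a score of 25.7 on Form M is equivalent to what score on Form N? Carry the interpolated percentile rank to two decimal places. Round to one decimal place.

28.1

PR of 25.7 on Form M: 60.7 + (25.7 − 25)/(26 − 25) × (76.2 − 60.7) = 71.55
On Form N, PR 71.55 falls between score 28 (PR 70.5) and 29 (PR 82.4).
Interpolate: 28 + (71.55 − 70.5)/(82.4 − 70.5) × (29 − 28) = 28.1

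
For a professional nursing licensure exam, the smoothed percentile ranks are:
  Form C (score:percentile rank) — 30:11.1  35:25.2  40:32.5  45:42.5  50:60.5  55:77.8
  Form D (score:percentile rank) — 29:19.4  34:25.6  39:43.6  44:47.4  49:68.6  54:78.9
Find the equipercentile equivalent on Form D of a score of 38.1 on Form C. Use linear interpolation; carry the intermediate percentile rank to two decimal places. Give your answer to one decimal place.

PR of 38.1 on Form C: 25.2 + (38.1 − 35)/(40 − 35) × (32.5 − 25.2) = 29.73
On Form D, PR 29.73 falls between score 34 (PR 25.6) and 39 (PR 43.6).
Interpolate: 34 + (29.73 − 25.6)/(43.6 − 25.6) × (39 − 34) = 35.1

35.1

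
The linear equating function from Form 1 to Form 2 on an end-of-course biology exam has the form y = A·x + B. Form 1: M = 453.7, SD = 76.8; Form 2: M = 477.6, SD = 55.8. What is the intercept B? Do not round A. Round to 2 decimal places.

147.96

A = SD_Y / SD_X = 55.8 / 76.8 = 0.726562
B = M_Y − A·M_X = 477.6 − 0.726562 × 453.7 = 147.96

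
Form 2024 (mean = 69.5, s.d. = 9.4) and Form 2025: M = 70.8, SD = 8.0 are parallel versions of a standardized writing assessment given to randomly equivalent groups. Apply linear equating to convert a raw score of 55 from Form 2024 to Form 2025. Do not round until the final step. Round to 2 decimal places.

58.46

Linear equating: y = (SD_Y/SD_X)(x − M_X) + M_Y
y = (8.0/9.4)(55 − 69.5) + 70.8
y = 0.851064 × -14.5 + 70.8 = -12.3404 + 70.8 = 58.46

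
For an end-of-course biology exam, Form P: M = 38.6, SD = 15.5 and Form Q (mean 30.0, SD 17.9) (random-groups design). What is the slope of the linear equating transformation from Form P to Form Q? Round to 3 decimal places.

1.155

A = SD_Y / SD_X = 17.9 / 15.5 = 1.155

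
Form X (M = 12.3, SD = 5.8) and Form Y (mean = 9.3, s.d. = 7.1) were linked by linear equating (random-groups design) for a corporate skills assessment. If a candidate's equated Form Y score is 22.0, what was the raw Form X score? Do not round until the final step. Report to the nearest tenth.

Invert y = (SD_Y/SD_X)(x − M_X) + M_Y:
x = (SD_X/SD_Y)(y − M_Y) + M_X = (5.8/7.1)(22.0 − 9.3) + 12.3
x = 0.816901 × 12.700 + 12.3 = 22.7

22.7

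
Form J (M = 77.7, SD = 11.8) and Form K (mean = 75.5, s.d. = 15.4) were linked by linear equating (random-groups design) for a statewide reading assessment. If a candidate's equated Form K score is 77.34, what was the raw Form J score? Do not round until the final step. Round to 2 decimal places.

Invert y = (SD_Y/SD_X)(x − M_X) + M_Y:
x = (SD_X/SD_Y)(y − M_Y) + M_X = (11.8/15.4)(77.34 − 75.5) + 77.7
x = 0.766234 × 1.840 + 77.7 = 79.11

79.11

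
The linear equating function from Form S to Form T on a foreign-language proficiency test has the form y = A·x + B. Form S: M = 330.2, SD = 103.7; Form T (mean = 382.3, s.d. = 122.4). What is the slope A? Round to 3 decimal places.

A = SD_Y / SD_X = 122.4 / 103.7 = 1.180

1.180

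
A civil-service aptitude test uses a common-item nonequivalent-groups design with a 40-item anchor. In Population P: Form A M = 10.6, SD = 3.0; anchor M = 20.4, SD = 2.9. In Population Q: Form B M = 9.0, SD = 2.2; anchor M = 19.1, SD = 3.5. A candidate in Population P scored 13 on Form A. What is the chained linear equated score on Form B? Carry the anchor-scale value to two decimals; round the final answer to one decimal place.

11.3

Form A → anchor (Population P): v = (2.9/3.0)(13 − 10.6) + 20.4 = 22.72
anchor → Form B (Population Q): y = (2.2/3.5)(22.72 − 19.1) + 9.0 = 11.3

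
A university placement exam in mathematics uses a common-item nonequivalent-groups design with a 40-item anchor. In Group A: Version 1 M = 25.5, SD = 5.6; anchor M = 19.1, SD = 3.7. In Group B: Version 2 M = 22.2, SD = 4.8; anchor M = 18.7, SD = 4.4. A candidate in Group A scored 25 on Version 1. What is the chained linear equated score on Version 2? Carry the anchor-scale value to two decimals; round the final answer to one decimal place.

Version 1 → anchor (Group A): v = (3.7/5.6)(25 − 25.5) + 19.1 = 18.77
anchor → Version 2 (Group B): y = (4.8/4.4)(18.77 − 18.7) + 22.2 = 22.3

22.3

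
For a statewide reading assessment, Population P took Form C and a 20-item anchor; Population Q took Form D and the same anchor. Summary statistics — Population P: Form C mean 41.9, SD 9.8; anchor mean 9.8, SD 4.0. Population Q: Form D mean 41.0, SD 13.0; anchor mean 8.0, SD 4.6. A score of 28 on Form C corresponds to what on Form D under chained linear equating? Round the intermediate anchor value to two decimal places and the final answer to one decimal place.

30.1

Form C → anchor (Population P): v = (4.0/9.8)(28 − 41.9) + 9.8 = 4.13
anchor → Form D (Population Q): y = (13.0/4.6)(4.13 − 8.0) + 41.0 = 30.1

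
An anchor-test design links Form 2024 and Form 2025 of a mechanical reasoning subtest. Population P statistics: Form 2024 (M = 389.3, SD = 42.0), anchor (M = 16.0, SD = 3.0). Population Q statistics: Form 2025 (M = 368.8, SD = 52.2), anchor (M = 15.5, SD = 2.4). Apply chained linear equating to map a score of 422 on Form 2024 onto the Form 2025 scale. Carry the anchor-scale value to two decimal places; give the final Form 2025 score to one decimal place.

430.6

Form 2024 → anchor (Population P): v = (3.0/42.0)(422 − 389.3) + 16.0 = 18.34
anchor → Form 2025 (Population Q): y = (52.2/2.4)(18.34 − 15.5) + 368.8 = 430.6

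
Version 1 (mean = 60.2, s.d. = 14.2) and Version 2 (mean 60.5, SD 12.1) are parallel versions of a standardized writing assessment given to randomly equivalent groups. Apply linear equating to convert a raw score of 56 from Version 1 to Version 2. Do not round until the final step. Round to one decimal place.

56.9

Linear equating: y = (SD_Y/SD_X)(x − M_X) + M_Y
y = (12.1/14.2)(56 − 60.2) + 60.5
y = 0.852113 × -4.2 + 60.5 = -3.5789 + 60.5 = 56.9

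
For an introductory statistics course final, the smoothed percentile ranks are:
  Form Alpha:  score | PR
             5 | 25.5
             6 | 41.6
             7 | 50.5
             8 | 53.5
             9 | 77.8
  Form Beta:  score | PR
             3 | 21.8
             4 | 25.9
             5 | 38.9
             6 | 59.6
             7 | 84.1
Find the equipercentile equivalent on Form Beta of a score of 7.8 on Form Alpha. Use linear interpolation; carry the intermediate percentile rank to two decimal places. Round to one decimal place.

PR of 7.8 on Form Alpha: 50.5 + (7.8 − 7)/(8 − 7) × (53.5 − 50.5) = 52.90
On Form Beta, PR 52.90 falls between score 5 (PR 38.9) and 6 (PR 59.6).
Interpolate: 5 + (52.90 − 38.9)/(59.6 − 38.9) × (6 − 5) = 5.7

5.7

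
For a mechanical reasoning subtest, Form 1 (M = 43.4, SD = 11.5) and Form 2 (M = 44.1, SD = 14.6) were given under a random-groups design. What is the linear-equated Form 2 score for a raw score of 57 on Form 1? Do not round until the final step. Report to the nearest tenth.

Linear equating: y = (SD_Y/SD_X)(x − M_X) + M_Y
y = (14.6/11.5)(57 − 43.4) + 44.1
y = 1.269565 × 13.6 + 44.1 = 17.2661 + 44.1 = 61.4

61.4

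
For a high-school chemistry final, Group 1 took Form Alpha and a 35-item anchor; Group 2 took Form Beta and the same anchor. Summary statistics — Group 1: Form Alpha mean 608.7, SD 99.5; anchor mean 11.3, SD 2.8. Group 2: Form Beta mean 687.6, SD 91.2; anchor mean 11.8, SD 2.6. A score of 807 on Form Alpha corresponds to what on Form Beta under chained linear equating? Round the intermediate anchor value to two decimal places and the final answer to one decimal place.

Form Alpha → anchor (Group 1): v = (2.8/99.5)(807 − 608.7) + 11.3 = 16.88
anchor → Form Beta (Group 2): y = (91.2/2.6)(16.88 − 11.8) + 687.6 = 865.8

865.8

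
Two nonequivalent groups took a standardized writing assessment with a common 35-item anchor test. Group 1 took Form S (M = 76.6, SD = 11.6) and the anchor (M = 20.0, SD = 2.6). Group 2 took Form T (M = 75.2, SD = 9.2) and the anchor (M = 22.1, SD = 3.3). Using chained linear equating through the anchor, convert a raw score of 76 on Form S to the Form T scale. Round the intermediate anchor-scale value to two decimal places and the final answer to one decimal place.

69.0

Form S → anchor (Group 1): v = (2.6/11.6)(76 − 76.6) + 20.0 = 19.87
anchor → Form T (Group 2): y = (9.2/3.3)(19.87 − 22.1) + 75.2 = 69.0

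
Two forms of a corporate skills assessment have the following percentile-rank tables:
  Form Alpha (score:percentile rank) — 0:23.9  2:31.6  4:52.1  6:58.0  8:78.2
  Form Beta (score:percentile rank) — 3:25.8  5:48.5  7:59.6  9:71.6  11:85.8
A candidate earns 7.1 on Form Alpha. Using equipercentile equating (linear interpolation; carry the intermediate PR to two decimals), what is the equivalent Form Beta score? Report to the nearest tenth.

PR of 7.1 on Form Alpha: 58.0 + (7.1 − 6)/(8 − 6) × (78.2 − 58.0) = 69.11
On Form Beta, PR 69.11 falls between score 7 (PR 59.6) and 9 (PR 71.6).
Interpolate: 7 + (69.11 − 59.6)/(71.6 − 59.6) × (9 − 7) = 8.6

8.6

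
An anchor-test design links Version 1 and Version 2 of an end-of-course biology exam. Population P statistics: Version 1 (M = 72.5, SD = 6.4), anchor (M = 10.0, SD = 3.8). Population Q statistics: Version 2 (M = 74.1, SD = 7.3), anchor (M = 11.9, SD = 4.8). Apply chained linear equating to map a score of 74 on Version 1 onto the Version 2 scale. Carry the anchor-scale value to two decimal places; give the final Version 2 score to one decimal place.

72.6

Version 1 → anchor (Population P): v = (3.8/6.4)(74 − 72.5) + 10.0 = 10.89
anchor → Version 2 (Population Q): y = (7.3/4.8)(10.89 − 11.9) + 74.1 = 72.6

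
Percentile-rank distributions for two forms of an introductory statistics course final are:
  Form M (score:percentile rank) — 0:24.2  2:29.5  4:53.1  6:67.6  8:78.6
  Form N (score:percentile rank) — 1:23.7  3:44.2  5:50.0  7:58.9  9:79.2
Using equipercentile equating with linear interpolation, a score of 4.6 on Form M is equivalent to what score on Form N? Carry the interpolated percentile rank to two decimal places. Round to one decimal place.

PR of 4.6 on Form M: 53.1 + (4.6 − 4)/(6 − 4) × (67.6 − 53.1) = 57.45
On Form N, PR 57.45 falls between score 5 (PR 50.0) and 7 (PR 58.9).
Interpolate: 5 + (57.45 − 50.0)/(58.9 − 50.0) × (7 − 5) = 6.7

6.7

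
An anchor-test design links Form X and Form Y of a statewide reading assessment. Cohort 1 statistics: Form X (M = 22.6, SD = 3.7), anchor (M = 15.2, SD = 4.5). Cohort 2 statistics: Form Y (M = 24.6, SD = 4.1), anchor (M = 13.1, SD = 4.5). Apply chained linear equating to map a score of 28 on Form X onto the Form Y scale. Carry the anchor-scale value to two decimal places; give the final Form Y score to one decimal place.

32.5

Form X → anchor (Cohort 1): v = (4.5/3.7)(28 − 22.6) + 15.2 = 21.77
anchor → Form Y (Cohort 2): y = (4.1/4.5)(21.77 − 13.1) + 24.6 = 32.5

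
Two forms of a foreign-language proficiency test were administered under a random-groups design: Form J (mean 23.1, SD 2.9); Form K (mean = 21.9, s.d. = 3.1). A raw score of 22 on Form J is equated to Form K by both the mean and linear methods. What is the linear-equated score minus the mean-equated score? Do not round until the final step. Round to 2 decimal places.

-0.08

Mean-equated: 22 + (21.9 − 23.1) = 20.80
Linear-equated: (3.1/2.9)(22 − 23.1) + 21.9 = 20.724
Difference = 20.724 − 20.80 = -0.08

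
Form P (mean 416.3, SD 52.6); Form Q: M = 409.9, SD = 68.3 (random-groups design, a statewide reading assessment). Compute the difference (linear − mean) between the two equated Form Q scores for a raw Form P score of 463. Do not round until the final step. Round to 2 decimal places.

Mean-equated: 463 + (409.9 − 416.3) = 456.60
Linear-equated: (68.3/52.6)(463 − 416.3) + 409.9 = 470.539
Difference = 470.539 − 456.60 = 13.94

13.94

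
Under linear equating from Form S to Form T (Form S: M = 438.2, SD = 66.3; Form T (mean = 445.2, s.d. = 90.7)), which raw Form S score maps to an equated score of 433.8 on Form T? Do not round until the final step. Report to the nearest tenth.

Invert y = (SD_Y/SD_X)(x − M_X) + M_Y:
x = (SD_X/SD_Y)(y − M_Y) + M_X = (66.3/90.7)(433.8 − 445.2) + 438.2
x = 0.730981 × -11.400 + 438.2 = 429.9

429.9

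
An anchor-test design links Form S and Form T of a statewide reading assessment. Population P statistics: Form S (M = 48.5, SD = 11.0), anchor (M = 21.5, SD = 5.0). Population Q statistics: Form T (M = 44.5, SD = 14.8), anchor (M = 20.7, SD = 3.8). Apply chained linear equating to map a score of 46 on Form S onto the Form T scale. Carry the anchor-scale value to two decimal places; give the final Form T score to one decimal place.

43.2

Form S → anchor (Population P): v = (5.0/11.0)(46 − 48.5) + 21.5 = 20.36
anchor → Form T (Population Q): y = (14.8/3.8)(20.36 − 20.7) + 44.5 = 43.2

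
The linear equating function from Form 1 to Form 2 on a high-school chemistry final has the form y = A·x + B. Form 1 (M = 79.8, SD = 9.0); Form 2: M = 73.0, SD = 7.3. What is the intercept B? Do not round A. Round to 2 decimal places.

A = SD_Y / SD_X = 7.3 / 9.0 = 0.811111
B = M_Y − A·M_X = 73.0 − 0.811111 × 79.8 = 8.27

8.27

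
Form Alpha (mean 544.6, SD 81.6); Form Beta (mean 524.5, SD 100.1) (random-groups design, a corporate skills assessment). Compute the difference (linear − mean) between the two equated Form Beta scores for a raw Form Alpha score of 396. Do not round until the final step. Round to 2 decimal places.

-33.69

Mean-equated: 396 + (524.5 − 544.6) = 375.90
Linear-equated: (100.1/81.6)(396 − 544.6) + 524.5 = 342.210
Difference = 342.210 − 375.90 = -33.69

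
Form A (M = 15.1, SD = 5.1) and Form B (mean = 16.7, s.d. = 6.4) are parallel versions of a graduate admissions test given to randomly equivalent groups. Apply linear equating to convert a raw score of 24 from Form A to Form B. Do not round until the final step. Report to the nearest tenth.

Linear equating: y = (SD_Y/SD_X)(x − M_X) + M_Y
y = (6.4/5.1)(24 − 15.1) + 16.7
y = 1.254902 × 8.9 + 16.7 = 11.1686 + 16.7 = 27.9

27.9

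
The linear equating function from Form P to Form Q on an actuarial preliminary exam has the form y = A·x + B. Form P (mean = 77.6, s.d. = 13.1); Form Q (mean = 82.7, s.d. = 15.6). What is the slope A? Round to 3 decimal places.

1.191

A = SD_Y / SD_X = 15.6 / 13.1 = 1.191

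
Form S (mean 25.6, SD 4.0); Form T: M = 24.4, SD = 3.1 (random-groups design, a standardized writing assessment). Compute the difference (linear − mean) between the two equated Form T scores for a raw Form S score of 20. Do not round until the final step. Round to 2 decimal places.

Mean-equated: 20 + (24.4 − 25.6) = 18.80
Linear-equated: (3.1/4.0)(20 − 25.6) + 24.4 = 20.060
Difference = 20.060 − 18.80 = 1.26

1.26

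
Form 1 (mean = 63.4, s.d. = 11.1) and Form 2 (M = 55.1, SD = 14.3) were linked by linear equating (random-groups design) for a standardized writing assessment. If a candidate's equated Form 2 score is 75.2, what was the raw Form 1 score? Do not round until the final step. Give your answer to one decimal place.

Invert y = (SD_Y/SD_X)(x − M_X) + M_Y:
x = (SD_X/SD_Y)(y − M_Y) + M_X = (11.1/14.3)(75.2 − 55.1) + 63.4
x = 0.776224 × 20.100 + 63.4 = 79.0

79.0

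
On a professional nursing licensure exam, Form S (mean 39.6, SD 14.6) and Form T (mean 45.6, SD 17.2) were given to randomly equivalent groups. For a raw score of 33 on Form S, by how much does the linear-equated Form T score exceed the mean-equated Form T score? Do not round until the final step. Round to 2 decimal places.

Mean-equated: 33 + (45.6 − 39.6) = 39.00
Linear-equated: (17.2/14.6)(33 − 39.6) + 45.6 = 37.825
Difference = 37.825 − 39.00 = -1.18

-1.18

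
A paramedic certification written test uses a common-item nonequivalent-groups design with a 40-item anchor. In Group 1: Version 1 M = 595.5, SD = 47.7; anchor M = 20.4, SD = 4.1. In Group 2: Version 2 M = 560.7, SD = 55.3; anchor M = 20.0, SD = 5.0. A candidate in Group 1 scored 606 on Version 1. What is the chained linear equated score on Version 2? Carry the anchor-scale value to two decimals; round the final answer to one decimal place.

575.1

Version 1 → anchor (Group 1): v = (4.1/47.7)(606 − 595.5) + 20.4 = 21.30
anchor → Version 2 (Group 2): y = (55.3/5.0)(21.30 − 20.0) + 560.7 = 575.1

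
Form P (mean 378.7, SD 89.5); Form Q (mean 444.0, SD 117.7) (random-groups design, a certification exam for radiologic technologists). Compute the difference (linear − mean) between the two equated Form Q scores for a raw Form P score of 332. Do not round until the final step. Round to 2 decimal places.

-14.71

Mean-equated: 332 + (444.0 − 378.7) = 397.30
Linear-equated: (117.7/89.5)(332 − 378.7) + 444.0 = 382.586
Difference = 382.586 − 397.30 = -14.71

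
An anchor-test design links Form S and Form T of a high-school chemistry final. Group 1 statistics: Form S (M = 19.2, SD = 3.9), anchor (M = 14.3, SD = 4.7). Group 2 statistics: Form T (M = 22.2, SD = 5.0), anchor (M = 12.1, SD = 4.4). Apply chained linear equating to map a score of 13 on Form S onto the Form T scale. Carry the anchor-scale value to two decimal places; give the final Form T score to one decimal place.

16.2

Form S → anchor (Group 1): v = (4.7/3.9)(13 − 19.2) + 14.3 = 6.83
anchor → Form T (Group 2): y = (5.0/4.4)(6.83 − 12.1) + 22.2 = 16.2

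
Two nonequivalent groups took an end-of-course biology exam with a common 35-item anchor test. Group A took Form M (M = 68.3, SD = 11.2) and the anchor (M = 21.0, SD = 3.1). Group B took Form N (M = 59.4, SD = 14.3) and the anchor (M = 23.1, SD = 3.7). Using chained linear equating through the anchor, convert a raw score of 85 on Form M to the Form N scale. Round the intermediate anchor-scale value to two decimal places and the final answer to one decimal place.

69.1

Form M → anchor (Group A): v = (3.1/11.2)(85 − 68.3) + 21.0 = 25.62
anchor → Form N (Group B): y = (14.3/3.7)(25.62 − 23.1) + 59.4 = 69.1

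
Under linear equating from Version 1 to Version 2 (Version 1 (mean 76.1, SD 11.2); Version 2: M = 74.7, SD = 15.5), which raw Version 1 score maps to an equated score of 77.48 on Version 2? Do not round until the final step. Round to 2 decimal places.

Invert y = (SD_Y/SD_X)(x − M_X) + M_Y:
x = (SD_X/SD_Y)(y − M_Y) + M_X = (11.2/15.5)(77.48 − 74.7) + 76.1
x = 0.722581 × 2.780 + 76.1 = 78.11

78.11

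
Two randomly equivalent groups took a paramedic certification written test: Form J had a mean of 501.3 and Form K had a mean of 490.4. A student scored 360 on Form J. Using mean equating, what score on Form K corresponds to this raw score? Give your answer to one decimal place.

Mean equating: y = x + (M_Y − M_X) = 360 + (490.4 − 501.3) = 349.1

349.1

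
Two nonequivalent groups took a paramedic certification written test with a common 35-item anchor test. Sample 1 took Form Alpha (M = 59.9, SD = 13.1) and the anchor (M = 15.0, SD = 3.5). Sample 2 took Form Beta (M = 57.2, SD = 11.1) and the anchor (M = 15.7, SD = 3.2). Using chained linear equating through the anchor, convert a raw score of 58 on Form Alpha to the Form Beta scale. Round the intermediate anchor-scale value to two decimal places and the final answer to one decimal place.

Form Alpha → anchor (Sample 1): v = (3.5/13.1)(58 − 59.9) + 15.0 = 14.49
anchor → Form Beta (Sample 2): y = (11.1/3.2)(14.49 − 15.7) + 57.2 = 53.0

53.0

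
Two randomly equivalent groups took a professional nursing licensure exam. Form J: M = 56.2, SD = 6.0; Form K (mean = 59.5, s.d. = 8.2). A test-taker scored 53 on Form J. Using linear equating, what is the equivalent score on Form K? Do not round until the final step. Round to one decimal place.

Linear equating: y = (SD_Y/SD_X)(x − M_X) + M_Y
y = (8.2/6.0)(53 − 56.2) + 59.5
y = 1.366667 × -3.2 + 59.5 = -4.3733 + 59.5 = 55.1

55.1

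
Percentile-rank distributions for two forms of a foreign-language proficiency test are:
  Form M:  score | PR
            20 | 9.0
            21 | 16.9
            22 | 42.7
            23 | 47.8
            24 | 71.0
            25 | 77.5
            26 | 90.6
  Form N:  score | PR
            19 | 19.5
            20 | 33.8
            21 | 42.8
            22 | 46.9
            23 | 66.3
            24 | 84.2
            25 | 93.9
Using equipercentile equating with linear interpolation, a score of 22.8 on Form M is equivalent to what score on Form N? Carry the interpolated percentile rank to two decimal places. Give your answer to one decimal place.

22.0

PR of 22.8 on Form M: 42.7 + (22.8 − 22)/(23 − 22) × (47.8 − 42.7) = 46.78
On Form N, PR 46.78 falls between score 21 (PR 42.8) and 22 (PR 46.9).
Interpolate: 21 + (46.78 − 42.8)/(46.9 − 42.8) × (22 − 21) = 22.0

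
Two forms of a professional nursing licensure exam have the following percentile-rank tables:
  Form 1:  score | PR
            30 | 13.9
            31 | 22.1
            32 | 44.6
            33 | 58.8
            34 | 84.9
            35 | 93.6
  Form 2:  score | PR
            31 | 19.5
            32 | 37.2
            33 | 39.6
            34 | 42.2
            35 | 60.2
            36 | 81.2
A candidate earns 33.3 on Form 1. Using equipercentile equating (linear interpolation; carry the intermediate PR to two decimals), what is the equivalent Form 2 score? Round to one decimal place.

35.3

PR of 33.3 on Form 1: 58.8 + (33.3 − 33)/(34 − 33) × (84.9 − 58.8) = 66.63
On Form 2, PR 66.63 falls between score 35 (PR 60.2) and 36 (PR 81.2).
Interpolate: 35 + (66.63 − 60.2)/(81.2 − 60.2) × (36 − 35) = 35.3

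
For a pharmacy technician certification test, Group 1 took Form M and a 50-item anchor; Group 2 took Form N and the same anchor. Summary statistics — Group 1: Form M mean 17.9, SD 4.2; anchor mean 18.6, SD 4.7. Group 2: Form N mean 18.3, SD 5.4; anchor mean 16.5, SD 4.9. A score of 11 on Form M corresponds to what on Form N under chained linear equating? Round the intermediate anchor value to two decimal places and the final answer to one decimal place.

Form M → anchor (Group 1): v = (4.7/4.2)(11 − 17.9) + 18.6 = 10.88
anchor → Form N (Group 2): y = (5.4/4.9)(10.88 − 16.5) + 18.3 = 12.1

12.1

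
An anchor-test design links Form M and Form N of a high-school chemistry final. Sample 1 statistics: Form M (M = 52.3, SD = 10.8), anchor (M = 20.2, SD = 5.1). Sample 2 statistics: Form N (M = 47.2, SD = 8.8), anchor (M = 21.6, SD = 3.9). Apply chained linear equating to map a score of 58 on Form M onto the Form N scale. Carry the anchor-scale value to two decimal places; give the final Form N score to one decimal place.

50.1

Form M → anchor (Sample 1): v = (5.1/10.8)(58 − 52.3) + 20.2 = 22.89
anchor → Form N (Sample 2): y = (8.8/3.9)(22.89 − 21.6) + 47.2 = 50.1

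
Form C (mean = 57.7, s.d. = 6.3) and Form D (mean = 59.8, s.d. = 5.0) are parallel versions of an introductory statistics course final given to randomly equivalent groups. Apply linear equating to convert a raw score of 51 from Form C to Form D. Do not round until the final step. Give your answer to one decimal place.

Linear equating: y = (SD_Y/SD_X)(x − M_X) + M_Y
y = (5.0/6.3)(51 − 57.7) + 59.8
y = 0.793651 × -6.7 + 59.8 = -5.3175 + 59.8 = 54.5

54.5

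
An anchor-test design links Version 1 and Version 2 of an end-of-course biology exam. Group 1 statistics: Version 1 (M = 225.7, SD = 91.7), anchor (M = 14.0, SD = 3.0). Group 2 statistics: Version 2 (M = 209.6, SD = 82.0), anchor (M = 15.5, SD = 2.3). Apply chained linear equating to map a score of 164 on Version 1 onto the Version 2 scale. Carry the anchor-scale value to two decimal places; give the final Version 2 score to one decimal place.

84.1

Version 1 → anchor (Group 1): v = (3.0/91.7)(164 − 225.7) + 14.0 = 11.98
anchor → Version 2 (Group 2): y = (82.0/2.3)(11.98 − 15.5) + 209.6 = 84.1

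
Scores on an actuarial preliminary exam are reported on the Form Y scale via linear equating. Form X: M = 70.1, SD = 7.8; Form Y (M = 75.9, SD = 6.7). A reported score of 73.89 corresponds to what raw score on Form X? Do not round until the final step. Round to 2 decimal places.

Invert y = (SD_Y/SD_X)(x − M_X) + M_Y:
x = (SD_X/SD_Y)(y − M_Y) + M_X = (7.8/6.7)(73.89 − 75.9) + 70.1
x = 1.164179 × -2.010 + 70.1 = 67.76

67.76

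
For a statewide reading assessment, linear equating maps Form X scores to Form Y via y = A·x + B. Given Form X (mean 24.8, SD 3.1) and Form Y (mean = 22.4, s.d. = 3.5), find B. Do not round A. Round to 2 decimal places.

-5.60

A = SD_Y / SD_X = 3.5 / 3.1 = 1.129032
B = M_Y − A·M_X = 22.4 − 1.129032 × 24.8 = -5.60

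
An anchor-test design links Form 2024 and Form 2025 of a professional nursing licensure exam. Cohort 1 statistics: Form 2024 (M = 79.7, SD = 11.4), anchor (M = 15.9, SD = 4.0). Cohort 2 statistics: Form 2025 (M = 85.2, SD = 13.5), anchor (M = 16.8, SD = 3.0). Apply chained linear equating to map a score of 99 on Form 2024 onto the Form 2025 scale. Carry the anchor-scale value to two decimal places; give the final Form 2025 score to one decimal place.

Form 2024 → anchor (Cohort 1): v = (4.0/11.4)(99 − 79.7) + 15.9 = 22.67
anchor → Form 2025 (Cohort 2): y = (13.5/3.0)(22.67 − 16.8) + 85.2 = 111.6

111.6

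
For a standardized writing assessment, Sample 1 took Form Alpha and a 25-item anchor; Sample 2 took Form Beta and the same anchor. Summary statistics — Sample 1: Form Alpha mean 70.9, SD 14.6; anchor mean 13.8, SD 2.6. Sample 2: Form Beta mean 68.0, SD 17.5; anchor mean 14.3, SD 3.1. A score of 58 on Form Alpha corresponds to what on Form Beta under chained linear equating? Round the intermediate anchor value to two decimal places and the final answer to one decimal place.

52.2

Form Alpha → anchor (Sample 1): v = (2.6/14.6)(58 − 70.9) + 13.8 = 11.50
anchor → Form Beta (Sample 2): y = (17.5/3.1)(11.50 − 14.3) + 68.0 = 52.2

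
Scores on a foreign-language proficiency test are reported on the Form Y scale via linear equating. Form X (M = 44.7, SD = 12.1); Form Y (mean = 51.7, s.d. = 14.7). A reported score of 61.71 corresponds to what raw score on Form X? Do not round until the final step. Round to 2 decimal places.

52.94

Invert y = (SD_Y/SD_X)(x − M_X) + M_Y:
x = (SD_X/SD_Y)(y − M_Y) + M_X = (12.1/14.7)(61.71 − 51.7) + 44.7
x = 0.823129 × 10.010 + 44.7 = 52.94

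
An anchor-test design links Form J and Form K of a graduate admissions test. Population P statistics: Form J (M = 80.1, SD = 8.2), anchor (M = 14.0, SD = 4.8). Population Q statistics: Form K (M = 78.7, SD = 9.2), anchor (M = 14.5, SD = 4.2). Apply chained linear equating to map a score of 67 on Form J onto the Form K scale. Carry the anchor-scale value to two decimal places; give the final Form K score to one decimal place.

60.8

Form J → anchor (Population P): v = (4.8/8.2)(67 − 80.1) + 14.0 = 6.33
anchor → Form K (Population Q): y = (9.2/4.2)(6.33 − 14.5) + 78.7 = 60.8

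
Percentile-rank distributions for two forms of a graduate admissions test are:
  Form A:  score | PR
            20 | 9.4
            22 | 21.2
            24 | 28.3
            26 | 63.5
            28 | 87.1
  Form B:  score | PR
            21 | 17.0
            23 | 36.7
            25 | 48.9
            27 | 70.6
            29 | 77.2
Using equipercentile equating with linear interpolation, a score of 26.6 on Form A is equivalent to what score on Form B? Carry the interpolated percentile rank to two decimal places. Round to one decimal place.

PR of 26.6 on Form A: 63.5 + (26.6 − 26)/(28 − 26) × (87.1 − 63.5) = 70.58
On Form B, PR 70.58 falls between score 25 (PR 48.9) and 27 (PR 70.6).
Interpolate: 25 + (70.58 − 48.9)/(70.6 − 48.9) × (27 − 25) = 27.0

27.0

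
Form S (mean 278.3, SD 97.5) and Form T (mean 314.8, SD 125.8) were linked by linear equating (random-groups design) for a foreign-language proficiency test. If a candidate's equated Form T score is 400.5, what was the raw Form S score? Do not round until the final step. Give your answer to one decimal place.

Invert y = (SD_Y/SD_X)(x − M_X) + M_Y:
x = (SD_X/SD_Y)(y − M_Y) + M_X = (97.5/125.8)(400.5 − 314.8) + 278.3
x = 0.775040 × 85.700 + 278.3 = 344.7

344.7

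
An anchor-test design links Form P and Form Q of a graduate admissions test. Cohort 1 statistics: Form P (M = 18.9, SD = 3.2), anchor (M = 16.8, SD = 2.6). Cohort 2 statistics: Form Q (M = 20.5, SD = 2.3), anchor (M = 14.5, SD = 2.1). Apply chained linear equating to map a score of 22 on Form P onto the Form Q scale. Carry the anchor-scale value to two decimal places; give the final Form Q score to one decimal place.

25.8

Form P → anchor (Cohort 1): v = (2.6/3.2)(22 − 18.9) + 16.8 = 19.32
anchor → Form Q (Cohort 2): y = (2.3/2.1)(19.32 − 14.5) + 20.5 = 25.8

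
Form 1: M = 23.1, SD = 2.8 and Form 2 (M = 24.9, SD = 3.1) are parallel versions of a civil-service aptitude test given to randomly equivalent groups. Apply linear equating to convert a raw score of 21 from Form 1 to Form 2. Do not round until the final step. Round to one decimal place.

Linear equating: y = (SD_Y/SD_X)(x − M_X) + M_Y
y = (3.1/2.8)(21 − 23.1) + 24.9
y = 1.107143 × -2.1 + 24.9 = -2.3250 + 24.9 = 22.6

22.6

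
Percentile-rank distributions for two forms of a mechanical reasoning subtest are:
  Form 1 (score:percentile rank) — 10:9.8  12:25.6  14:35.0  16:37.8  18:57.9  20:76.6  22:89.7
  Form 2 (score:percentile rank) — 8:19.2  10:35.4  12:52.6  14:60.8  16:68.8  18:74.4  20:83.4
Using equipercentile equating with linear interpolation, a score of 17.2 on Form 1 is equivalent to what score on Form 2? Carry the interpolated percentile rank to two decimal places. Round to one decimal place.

11.7

PR of 17.2 on Form 1: 37.8 + (17.2 − 16)/(18 − 16) × (57.9 − 37.8) = 49.86
On Form 2, PR 49.86 falls between score 10 (PR 35.4) and 12 (PR 52.6).
Interpolate: 10 + (49.86 − 35.4)/(52.6 − 35.4) × (12 − 10) = 11.7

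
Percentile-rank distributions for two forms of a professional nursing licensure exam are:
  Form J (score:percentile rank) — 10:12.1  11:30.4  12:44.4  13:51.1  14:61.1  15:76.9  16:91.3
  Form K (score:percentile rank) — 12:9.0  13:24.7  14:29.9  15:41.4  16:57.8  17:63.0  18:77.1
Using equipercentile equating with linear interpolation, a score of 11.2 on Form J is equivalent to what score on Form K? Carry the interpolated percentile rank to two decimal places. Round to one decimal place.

14.3

PR of 11.2 on Form J: 30.4 + (11.2 − 11)/(12 − 11) × (44.4 − 30.4) = 33.20
On Form K, PR 33.20 falls between score 14 (PR 29.9) and 15 (PR 41.4).
Interpolate: 14 + (33.20 − 29.9)/(41.4 − 29.9) × (15 − 14) = 14.3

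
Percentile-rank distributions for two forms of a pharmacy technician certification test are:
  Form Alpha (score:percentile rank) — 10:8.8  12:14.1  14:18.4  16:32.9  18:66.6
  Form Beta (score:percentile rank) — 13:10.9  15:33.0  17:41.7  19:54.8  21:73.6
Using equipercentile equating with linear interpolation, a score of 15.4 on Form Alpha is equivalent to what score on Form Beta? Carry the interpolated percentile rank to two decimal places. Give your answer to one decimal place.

14.6

PR of 15.4 on Form Alpha: 18.4 + (15.4 − 14)/(16 − 14) × (32.9 − 18.4) = 28.55
On Form Beta, PR 28.55 falls between score 13 (PR 10.9) and 15 (PR 33.0).
Interpolate: 13 + (28.55 − 10.9)/(33.0 − 10.9) × (15 − 13) = 14.6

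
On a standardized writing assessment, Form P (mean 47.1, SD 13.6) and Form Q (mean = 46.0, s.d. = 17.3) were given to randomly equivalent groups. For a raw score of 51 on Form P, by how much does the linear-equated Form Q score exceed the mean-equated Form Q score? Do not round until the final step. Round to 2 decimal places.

Mean-equated: 51 + (46.0 − 47.1) = 49.90
Linear-equated: (17.3/13.6)(51 − 47.1) + 46.0 = 50.961
Difference = 50.961 − 49.90 = 1.06

1.06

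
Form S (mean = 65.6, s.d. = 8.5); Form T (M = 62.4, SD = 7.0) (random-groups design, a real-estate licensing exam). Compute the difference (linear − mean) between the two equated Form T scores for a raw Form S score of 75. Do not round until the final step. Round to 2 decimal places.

Mean-equated: 75 + (62.4 − 65.6) = 71.80
Linear-equated: (7.0/8.5)(75 − 65.6) + 62.4 = 70.141
Difference = 70.141 − 71.80 = -1.66

-1.66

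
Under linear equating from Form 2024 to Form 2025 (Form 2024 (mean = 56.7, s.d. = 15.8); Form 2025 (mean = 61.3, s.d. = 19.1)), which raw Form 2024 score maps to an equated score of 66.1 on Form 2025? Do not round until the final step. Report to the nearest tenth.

60.7

Invert y = (SD_Y/SD_X)(x − M_X) + M_Y:
x = (SD_X/SD_Y)(y − M_Y) + M_X = (15.8/19.1)(66.1 − 61.3) + 56.7
x = 0.827225 × 4.800 + 56.7 = 60.7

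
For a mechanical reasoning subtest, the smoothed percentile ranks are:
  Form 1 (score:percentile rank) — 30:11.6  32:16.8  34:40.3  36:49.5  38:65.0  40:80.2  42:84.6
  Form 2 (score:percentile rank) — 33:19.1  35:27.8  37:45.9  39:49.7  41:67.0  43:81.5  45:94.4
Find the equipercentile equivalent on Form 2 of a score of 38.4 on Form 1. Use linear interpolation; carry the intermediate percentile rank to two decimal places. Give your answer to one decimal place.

PR of 38.4 on Form 1: 65.0 + (38.4 − 38)/(40 − 38) × (80.2 − 65.0) = 68.04
On Form 2, PR 68.04 falls between score 41 (PR 67.0) and 43 (PR 81.5).
Interpolate: 41 + (68.04 − 67.0)/(81.5 − 67.0) × (43 − 41) = 41.1

41.1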